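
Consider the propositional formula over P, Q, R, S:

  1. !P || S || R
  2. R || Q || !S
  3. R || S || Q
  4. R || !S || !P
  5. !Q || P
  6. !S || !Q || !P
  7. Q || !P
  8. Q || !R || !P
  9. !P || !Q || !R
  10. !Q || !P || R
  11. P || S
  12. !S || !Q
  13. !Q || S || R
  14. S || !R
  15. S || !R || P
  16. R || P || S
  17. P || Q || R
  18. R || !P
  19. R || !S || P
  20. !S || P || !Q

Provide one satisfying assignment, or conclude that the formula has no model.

P=false, Q=false, R=true, S=true

Try Q = false.
The clause (!P) is unit, so P = false.
The clause (S) is unit, so S = true.
The clause (R) is unit, so R = true.
All clauses are satisfied.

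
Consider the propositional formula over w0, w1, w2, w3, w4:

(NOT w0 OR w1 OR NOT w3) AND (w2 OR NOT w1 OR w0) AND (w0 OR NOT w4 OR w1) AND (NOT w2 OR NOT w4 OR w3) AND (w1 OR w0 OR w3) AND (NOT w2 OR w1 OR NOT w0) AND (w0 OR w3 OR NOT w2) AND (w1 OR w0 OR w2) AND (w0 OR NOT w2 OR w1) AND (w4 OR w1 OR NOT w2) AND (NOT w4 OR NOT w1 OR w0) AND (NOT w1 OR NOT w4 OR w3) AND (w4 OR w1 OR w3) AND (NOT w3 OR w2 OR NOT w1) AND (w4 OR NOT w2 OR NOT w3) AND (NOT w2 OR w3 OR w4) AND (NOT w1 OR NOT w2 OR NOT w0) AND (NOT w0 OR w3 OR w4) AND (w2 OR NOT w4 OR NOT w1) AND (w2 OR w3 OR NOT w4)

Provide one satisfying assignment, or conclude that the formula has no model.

Branch on w0: set w0 = false.
Branch on w2: set w2 = true.
(w3) alone gives w3 = true.
(w1) alone gives w1 = true.
(NOT w4) alone gives w4 = false.
That conflicts with the unit clause (w4).
Undo w2 and try w2 = false.
(NOT w1) alone gives w1 = false.
That conflicts with the unit clause (w1).
Neither w2 = true nor w2 = false works.
Undo w0 and try w0 = true.
Branch on w1: set w1 = true.
(NOT w2) alone gives w2 = false.
(NOT w3) alone gives w3 = false.
(NOT w4) alone gives w4 = false.
That conflicts with the unit clause (w4).
Undo w1 and try w1 = false.
(NOT w3) alone gives w3 = false.
(NOT w2) alone gives w2 = false.
(w4) alone gives w4 = true.
That conflicts with the unit clause (NOT w4).
Neither w1 = true nor w1 = false works.
Neither w0 = true nor w0 = false works.

UNSATISFIABLE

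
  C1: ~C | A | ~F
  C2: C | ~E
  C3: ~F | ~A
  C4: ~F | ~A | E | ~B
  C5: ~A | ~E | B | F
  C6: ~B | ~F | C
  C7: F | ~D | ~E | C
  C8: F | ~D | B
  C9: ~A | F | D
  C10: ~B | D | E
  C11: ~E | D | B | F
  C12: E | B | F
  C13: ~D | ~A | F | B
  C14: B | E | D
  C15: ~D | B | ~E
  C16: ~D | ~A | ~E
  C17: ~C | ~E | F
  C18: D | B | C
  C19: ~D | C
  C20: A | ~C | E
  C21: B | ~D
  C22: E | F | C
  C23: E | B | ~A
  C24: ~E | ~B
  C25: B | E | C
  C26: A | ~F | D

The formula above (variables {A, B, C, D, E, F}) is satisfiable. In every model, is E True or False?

Suppose E = 1.
(C) alone gives C = 1.
(F) alone gives F = 1.
(A) alone gives A = 1.
That conflicts with the unit clause (~A).
So every satisfying assignment has E = False.

False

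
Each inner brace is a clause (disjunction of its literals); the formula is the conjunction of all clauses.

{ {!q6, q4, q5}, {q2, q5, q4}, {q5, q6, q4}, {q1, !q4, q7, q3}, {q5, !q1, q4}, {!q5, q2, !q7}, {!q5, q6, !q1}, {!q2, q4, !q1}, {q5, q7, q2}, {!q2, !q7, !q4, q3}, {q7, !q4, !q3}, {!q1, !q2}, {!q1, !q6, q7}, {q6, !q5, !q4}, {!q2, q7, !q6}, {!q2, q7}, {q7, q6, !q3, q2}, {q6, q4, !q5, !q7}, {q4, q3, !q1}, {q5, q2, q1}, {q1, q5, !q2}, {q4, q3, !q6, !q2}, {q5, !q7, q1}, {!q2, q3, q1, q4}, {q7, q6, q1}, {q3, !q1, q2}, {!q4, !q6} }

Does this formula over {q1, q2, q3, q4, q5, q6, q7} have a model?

Branch on q1: set q1 = true.
From the singleton clause (!q2), q2 = false.
From the singleton clause (q3), q3 = true.
Branch on q5: set q5 = false.
From the singleton clause (q4), q4 = true.
From the singleton clause (q7), q7 = true.
From the singleton clause (!q6), q6 = false.
Every clause now holds.
A satisfying assignment: q1=true,  q2=false,  q3=true,  q4=true,  q5=false,  q6=false,  q7=true.

Yes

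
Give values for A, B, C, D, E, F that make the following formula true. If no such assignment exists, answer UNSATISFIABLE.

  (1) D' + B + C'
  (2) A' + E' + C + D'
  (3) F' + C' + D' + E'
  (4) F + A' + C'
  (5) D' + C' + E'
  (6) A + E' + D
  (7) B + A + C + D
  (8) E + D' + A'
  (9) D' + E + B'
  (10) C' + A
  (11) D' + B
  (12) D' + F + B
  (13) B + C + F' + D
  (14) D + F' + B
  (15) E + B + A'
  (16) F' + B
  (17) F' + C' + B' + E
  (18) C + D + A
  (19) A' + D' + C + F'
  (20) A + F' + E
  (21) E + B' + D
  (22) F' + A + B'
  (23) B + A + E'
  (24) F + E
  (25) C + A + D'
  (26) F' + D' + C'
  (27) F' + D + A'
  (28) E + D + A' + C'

A: 1, B: 1, C: 0, D: 0, E: 1, F: 0

Branch on C: set C = 0.
Branch on D: set D = 0.
(A) alone gives A = 1.
(F') alone gives F = 0.
(E) alone gives E = 1.
Every clause is now satisfied; B is unconstrained.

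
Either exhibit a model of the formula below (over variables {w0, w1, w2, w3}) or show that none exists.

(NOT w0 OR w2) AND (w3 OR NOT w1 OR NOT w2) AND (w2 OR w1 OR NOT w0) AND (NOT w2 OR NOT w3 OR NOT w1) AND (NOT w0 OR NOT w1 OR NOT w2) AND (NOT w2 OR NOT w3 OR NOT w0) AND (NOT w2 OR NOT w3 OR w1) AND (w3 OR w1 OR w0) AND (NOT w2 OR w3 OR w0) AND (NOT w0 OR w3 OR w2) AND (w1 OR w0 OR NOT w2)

w0 ↦ true,  w1 ↦ false,  w2 ↦ true,  w3 ↦ false

Suppose w0 = true.
The clause (w2) is unit, so w2 = true.
The clause (NOT w1) is unit, so w1 = false.
The clause (NOT w3) is unit, so w3 = false.
All clauses are satisfied.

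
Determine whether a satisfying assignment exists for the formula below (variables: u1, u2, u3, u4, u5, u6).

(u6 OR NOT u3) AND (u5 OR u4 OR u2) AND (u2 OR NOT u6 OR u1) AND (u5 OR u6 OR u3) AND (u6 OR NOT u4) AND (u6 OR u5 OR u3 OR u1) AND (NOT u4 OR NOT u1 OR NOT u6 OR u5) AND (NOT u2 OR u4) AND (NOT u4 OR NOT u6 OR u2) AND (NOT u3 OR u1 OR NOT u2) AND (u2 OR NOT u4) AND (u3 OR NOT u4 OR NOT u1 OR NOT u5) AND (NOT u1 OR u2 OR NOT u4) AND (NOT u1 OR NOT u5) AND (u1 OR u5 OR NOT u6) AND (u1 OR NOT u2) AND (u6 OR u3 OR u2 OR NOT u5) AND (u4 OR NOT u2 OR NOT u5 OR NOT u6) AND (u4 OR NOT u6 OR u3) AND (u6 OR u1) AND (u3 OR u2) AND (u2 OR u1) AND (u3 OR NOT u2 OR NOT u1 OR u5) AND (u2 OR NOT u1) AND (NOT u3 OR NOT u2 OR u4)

Branch on u6: set u6 = true.
Branch on u2: set u2 = true.
(u4) alone gives u4 = true.
(u1) alone gives u1 = true.
(u5) alone gives u5 = true.
Now (NOT u5) is unsatisfied and unit — conflict.
Undo u2 and try u2 = false.
(u1) alone gives u1 = true.
Now (NOT u1) is unsatisfied and unit — conflict.
Either choice for u2 ends in contradiction.
Undo u6 and try u6 = false.
(NOT u3) alone gives u3 = false.
(u5) alone gives u5 = true.
(NOT u4) alone gives u4 = false.
(NOT u2) alone gives u2 = false.
Now (u2) is unsatisfied and unit — conflict.
Either choice for u6 ends in contradiction.
No assignment satisfies every clause.

No, unsatisfiable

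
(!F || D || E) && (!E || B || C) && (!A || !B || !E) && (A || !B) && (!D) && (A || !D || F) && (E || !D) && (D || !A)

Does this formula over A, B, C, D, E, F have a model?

The clause (!D) is unit, so D = false.
The clause (!A) is unit, so A = false.
The clause (!B) is unit, so B = false.
Try F = false.
Try E = false.
No clause remains; C is free.
A satisfying assignment: A ↦ false; B ↦ false; C ↦ true; D ↦ false; E ↦ false; F ↦ false.

Satisfiable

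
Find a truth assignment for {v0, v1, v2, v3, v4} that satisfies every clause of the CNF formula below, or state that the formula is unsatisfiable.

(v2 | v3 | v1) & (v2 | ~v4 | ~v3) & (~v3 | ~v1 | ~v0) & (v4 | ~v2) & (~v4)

(~v4) alone gives v4 = 0.
(~v2) alone gives v2 = 0.
Branch on v3: set v3 = 0.
(v1) alone gives v1 = 1.
All clauses hold; v0 can take either value.

v0 ↦ 0,  v1 ↦ 1,  v2 ↦ 0,  v3 ↦ 0,  v4 ↦ 0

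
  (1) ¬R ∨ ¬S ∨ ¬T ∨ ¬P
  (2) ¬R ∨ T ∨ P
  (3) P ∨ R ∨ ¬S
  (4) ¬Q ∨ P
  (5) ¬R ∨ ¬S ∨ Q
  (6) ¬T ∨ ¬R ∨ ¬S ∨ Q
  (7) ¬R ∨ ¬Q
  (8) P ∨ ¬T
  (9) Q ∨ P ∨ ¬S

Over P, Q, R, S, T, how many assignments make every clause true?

11

There are 2^5 = 32 truth assignments over (P, Q, R, S, T).
Split on T. With T = True, the clauses containing T are satisfied and ¬T drops from the rest; 5 of the 2^4 = 16 assignments to the other variables satisfy what remains.
With T = False, by the same count on the reduced clause set, 6 assignments work.
Total: 5 + 6 = 11.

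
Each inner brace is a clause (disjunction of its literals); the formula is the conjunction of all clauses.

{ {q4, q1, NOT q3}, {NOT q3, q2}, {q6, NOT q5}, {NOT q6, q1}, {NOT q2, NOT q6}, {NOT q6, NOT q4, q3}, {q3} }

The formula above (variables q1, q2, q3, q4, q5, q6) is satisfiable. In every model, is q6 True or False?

False

Suppose q6 = true.
Unit clause (q1) forces q1 = true.
Unit clause (NOT q2) forces q2 = false.
Unit clause (NOT q3) forces q3 = false.
That conflicts with the unit clause (q3).
So every satisfying assignment has q6 = False.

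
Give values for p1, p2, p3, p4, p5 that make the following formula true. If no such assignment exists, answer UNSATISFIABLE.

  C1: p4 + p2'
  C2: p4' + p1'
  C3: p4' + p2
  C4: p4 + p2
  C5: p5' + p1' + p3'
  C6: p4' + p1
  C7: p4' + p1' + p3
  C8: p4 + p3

UNSATISFIABLE

Suppose p4 = 1.
The clause (p1') is unit, so p1 = 0.
But (p1) is also a unit clause — contradiction.
That branch fails; take p4 = 0 instead.
The clause (p2') is unit, so p2 = 0.
But (p2) is also a unit clause — contradiction.
Neither p4 = 1 nor p4 = 0 works.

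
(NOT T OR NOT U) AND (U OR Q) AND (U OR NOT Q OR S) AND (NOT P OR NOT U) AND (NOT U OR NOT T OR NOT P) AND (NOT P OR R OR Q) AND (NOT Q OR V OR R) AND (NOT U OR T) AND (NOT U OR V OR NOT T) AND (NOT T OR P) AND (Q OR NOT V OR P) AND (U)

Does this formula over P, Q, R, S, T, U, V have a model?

Unit clause (U) forces U = true.
Unit clause (NOT T) forces T = false.
Now (T) is unsatisfied and unit — conflict.
No assignment satisfies every clause.

No, unsatisfiable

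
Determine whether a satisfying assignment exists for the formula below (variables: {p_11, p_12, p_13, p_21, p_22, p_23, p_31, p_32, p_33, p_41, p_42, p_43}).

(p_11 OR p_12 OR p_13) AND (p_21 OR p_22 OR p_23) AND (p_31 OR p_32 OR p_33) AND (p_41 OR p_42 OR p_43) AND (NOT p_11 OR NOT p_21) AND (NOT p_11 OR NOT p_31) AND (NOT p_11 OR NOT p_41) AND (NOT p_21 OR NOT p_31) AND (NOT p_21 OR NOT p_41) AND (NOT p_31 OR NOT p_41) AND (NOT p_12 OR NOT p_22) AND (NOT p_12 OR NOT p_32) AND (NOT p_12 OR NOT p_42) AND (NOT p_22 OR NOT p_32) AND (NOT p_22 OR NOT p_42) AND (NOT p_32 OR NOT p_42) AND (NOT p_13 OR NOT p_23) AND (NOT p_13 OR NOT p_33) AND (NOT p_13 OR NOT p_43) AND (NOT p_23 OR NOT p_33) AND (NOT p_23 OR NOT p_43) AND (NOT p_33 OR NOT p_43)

Try p_11 = false.
Try p_12 = true.
Unit clause (NOT p_22) forces p_22 = false.
Unit clause (NOT p_32) forces p_32 = false.
Unit clause (NOT p_42) forces p_42 = false.
Try p_21 = true.
Unit clause (NOT p_31) forces p_31 = false.
Unit clause (p_33) forces p_33 = true.
Unit clause (NOT p_41) forces p_41 = false.
Unit clause (p_43) forces p_43 = true.
But (NOT p_43) is also a unit clause — contradiction.
Backtrack on p_21: now try p_21 = false.
Unit clause (p_23) forces p_23 = true.
Unit clause (NOT p_13) forces p_13 = false.
Unit clause (NOT p_33) forces p_33 = false.
Unit clause (p_31) forces p_31 = true.
Unit clause (NOT p_41) forces p_41 = false.
Unit clause (p_43) forces p_43 = true.
But (NOT p_43) is also a unit clause — contradiction.
Either choice for p_21 ends in contradiction.
Backtrack on p_12: now try p_12 = false.
Unit clause (p_13) forces p_13 = true.
Unit clause (NOT p_23) forces p_23 = false.
Unit clause (NOT p_33) forces p_33 = false.
Unit clause (NOT p_43) forces p_43 = false.
Try p_21 = true.
Unit clause (NOT p_31) forces p_31 = false.
Unit clause (p_32) forces p_32 = true.
Unit clause (NOT p_41) forces p_41 = false.
Unit clause (p_42) forces p_42 = true.
But (NOT p_42) is also a unit clause — contradiction.
Backtrack on p_21: now try p_21 = false.
Unit clause (p_22) forces p_22 = true.
Unit clause (NOT p_32) forces p_32 = false.
Unit clause (p_31) forces p_31 = true.
Unit clause (NOT p_41) forces p_41 = false.
Unit clause (p_42) forces p_42 = true.
But (NOT p_42) is also a unit clause — contradiction.
Either choice for p_21 ends in contradiction.
Either choice for p_12 ends in contradiction.
Backtrack on p_11: now try p_11 = true.
Unit clause (NOT p_21) forces p_21 = false.
Unit clause (NOT p_31) forces p_31 = false.
Unit clause (NOT p_41) forces p_41 = false.
Try p_22 = true.
Unit clause (NOT p_12) forces p_12 = false.
Unit clause (NOT p_32) forces p_32 = false.
Unit clause (p_33) forces p_33 = true.
Unit clause (NOT p_42) forces p_42 = false.
Unit clause (p_43) forces p_43 = true.
But (NOT p_43) is also a unit clause — contradiction.
Backtrack on p_22: now try p_22 = false.
Unit clause (p_23) forces p_23 = true.
Unit clause (NOT p_13) forces p_13 = false.
Unit clause (NOT p_33) forces p_33 = false.
Unit clause (p_32) forces p_32 = true.
Unit clause (NOT p_12) forces p_12 = false.
Unit clause (NOT p_42) forces p_42 = false.
Unit clause (p_43) forces p_43 = true.
But (NOT p_43) is also a unit clause — contradiction.
Either choice for p_22 ends in contradiction.
Either choice for p_11 ends in contradiction.
No assignment satisfies every clause.

No, unsatisfiable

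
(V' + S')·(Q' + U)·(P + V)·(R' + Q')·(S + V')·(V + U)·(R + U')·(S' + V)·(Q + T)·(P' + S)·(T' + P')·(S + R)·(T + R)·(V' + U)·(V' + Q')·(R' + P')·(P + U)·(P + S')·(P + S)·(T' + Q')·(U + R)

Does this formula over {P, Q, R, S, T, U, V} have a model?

Branch on V: set V = 0.
From the singleton clause (P), P = 1.
From the singleton clause (U), U = 1.
From the singleton clause (R), R = 1.
Now (R') is unsatisfied and unit — conflict.
That branch fails; take V = 1 instead.
From the singleton clause (S'), S = 0.
Now (S) is unsatisfied and unit — conflict.
Either choice for V ends in contradiction.
No assignment satisfies every clause.

Unsatisfiable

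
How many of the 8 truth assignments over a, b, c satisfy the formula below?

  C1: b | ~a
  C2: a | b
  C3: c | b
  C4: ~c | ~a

There are 2^3 = 8 truth assignments over (a, b, c).
Check each against the 4 clauses (columns in the order a, b, c):
  F F F  ✗ fails (a | b)
  F F T  ✗ fails (a | b)
  F T F  ✓ satisfies all
  F T T  ✓ satisfies all
  T F F  ✗ fails (b | ~a)
  T F T  ✗ fails (b | ~a)
  T T F  ✓ satisfies all
  T T T  ✗ fails (~c | ~a)
3 of the 8 rows are models.

3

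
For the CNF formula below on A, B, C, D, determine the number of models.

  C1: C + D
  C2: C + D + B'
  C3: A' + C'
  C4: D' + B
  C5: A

1

There are 2^4 = 16 truth assignments over (A, B, C, D).
Check each against the 5 clauses (columns in the order A, B, C, D):
  F F F F  ✗ fails (C + D)
  F F F T  ✗ fails (D' + B)
  F F T F  ✗ fails (A)
  F F T T  ✗ fails (D' + B)
  F T F F  ✗ fails (C + D)
  F T F T  ✗ fails (A)
  F T T F  ✗ fails (A)
  F T T T  ✗ fails (A)
  T F F F  ✗ fails (C + D)
  T F F T  ✗ fails (D' + B)
  T F T F  ✗ fails (A' + C')
  T F T T  ✗ fails (A' + C')
  T T F F  ✗ fails (C + D)
  T T F T  ✓ satisfies all
  T T T F  ✗ fails (A' + C')
  T T T T  ✗ fails (A' + C')
1 of the 16 rows is a model.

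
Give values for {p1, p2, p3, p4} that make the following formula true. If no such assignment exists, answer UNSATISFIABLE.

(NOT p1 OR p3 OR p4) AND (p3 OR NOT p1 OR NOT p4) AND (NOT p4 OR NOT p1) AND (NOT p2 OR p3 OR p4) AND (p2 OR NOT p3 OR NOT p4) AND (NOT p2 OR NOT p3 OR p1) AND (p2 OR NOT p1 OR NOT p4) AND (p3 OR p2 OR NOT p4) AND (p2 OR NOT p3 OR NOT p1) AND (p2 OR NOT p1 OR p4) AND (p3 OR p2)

Branch on p4: set p4 = false.
Branch on p1: set p1 = false.
Branch on p2: set p2 = false.
(p3) alone gives p3 = true.
This assignment satisfies each clause.

p1 ↦ false, p2 ↦ false, p3 ↦ true, p4 ↦ false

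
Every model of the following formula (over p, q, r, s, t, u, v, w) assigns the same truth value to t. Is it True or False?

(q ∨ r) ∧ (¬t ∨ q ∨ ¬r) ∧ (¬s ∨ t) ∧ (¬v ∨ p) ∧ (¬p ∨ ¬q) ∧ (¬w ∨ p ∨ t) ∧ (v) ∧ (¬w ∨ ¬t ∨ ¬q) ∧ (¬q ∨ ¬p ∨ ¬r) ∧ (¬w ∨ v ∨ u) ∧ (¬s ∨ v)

Suppose t = True.
(v) alone gives v = True.
(p) alone gives p = True.
(¬q) alone gives q = False.
(r) alone gives r = True.
But (¬r) is also a unit clause — contradiction.
So every satisfying assignment has t = False.

False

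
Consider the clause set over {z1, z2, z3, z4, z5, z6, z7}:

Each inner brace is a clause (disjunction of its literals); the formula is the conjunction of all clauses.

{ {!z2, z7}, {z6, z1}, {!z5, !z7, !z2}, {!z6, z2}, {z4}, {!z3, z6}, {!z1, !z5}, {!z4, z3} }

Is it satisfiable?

Yes

(z4) alone gives z4 = true.
(z3) alone gives z3 = true.
(z6) alone gives z6 = true.
(z2) alone gives z2 = true.
(z7) alone gives z7 = true.
(!z5) alone gives z5 = false.
No clause remains; z1 is free.
A satisfying assignment: z1 ↦ true,  z2 ↦ true,  z3 ↦ true,  z4 ↦ true,  z5 ↦ false,  z6 ↦ true,  z7 ↦ true.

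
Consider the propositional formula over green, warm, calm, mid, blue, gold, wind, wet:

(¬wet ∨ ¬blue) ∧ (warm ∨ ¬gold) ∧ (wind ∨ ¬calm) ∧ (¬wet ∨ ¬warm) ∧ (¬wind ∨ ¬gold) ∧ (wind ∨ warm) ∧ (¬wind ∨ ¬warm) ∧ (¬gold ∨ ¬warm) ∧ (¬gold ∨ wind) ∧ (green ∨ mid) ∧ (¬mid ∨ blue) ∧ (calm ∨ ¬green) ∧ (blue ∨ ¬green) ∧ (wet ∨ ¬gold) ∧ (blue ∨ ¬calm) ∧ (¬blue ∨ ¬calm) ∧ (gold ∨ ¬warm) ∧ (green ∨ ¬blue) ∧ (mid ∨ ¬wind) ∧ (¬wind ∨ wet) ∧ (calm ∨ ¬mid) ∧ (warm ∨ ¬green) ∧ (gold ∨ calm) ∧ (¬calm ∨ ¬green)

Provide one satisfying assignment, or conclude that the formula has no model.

UNSATISFIABLE

Branch on wet: set wet = False.
(¬gold) alone gives gold = False.
(¬warm) alone gives warm = False.
(wind) alone gives wind = True.
That conflicts with the unit clause (¬wind).
That branch fails; take wet = True instead.
(¬blue) alone gives blue = False.
(¬warm) alone gives warm = False.
(¬gold) alone gives gold = False.
(wind) alone gives wind = True.
(¬mid) alone gives mid = False.
That conflicts with the unit clause (mid).
Neither wet = True nor wet = False works.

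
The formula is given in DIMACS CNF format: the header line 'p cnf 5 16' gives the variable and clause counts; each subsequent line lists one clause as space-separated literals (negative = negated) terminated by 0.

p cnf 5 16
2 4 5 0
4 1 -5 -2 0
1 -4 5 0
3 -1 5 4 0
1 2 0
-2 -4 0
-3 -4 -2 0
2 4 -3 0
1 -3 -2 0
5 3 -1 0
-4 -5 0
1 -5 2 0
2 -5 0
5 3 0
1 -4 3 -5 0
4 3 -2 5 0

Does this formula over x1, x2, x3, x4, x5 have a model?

Satisfiable

Branch on x1: set x1 = True.
Branch on x2: set x2 = False.
(¬x5) alone gives x5 = False.
(x4) alone gives x4 = True.
(x3) alone gives x3 = True.
Every clause now holds.
A satisfying assignment: x1 ↦ True,  x2 ↦ False,  x3 ↦ True,  x4 ↦ True,  x5 ↦ False.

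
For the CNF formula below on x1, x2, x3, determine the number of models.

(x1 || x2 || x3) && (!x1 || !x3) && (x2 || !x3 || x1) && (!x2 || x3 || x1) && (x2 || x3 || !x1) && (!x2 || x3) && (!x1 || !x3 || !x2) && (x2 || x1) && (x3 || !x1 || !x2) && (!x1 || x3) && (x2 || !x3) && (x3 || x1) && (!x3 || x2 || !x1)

There are 2^3 = 8 truth assignments over (x1, x2, x3).
Check each against the 13 clauses (columns in the order x1, x2, x3):
  F F F  ✗ fails (x1 || x2 || x3)
  F F T  ✗ fails (x2 || !x3 || x1)
  F T F  ✗ fails (!x2 || x3 || x1)
  F T T  ✓ satisfies all
  T F F  ✗ fails (x2 || x3 || !x1)
  T F T  ✗ fails (!x1 || !x3)
  T T F  ✗ fails (!x2 || x3)
  T T T  ✗ fails (!x1 || !x3)
1 of the 8 rows is a model.

1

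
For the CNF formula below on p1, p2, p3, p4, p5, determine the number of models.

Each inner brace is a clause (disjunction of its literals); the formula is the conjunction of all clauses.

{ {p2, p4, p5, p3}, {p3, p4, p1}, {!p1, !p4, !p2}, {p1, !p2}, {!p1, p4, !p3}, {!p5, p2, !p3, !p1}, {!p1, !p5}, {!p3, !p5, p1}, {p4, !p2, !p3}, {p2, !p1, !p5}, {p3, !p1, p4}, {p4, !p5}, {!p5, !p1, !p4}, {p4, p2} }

5

There are 2^5 = 32 truth assignments over (p1, p2, p3, p4, p5).
Split on p5. With p5 = true, the clauses containing p5 are satisfied and !p5 drops from the rest; 1 of the 2^4 = 16 assignments to the other variables satisfy what remains.
With p5 = false, by the same count on the reduced clause set, 4 assignments work.
(One model: p1=F, p2=F, p3=F, p4=T, p5=F.)
Total: 1 + 4 = 5.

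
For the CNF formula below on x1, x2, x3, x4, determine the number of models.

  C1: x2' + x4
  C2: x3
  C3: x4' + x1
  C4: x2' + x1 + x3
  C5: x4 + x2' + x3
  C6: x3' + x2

1

There are 2^4 = 16 truth assignments over (x1, x2, x3, x4).
Check each against the 6 clauses (columns in the order x1, x2, x3, x4):
  F F F F  ✗ fails (x3)
  F F F T  ✗ fails (x3)
  F F T F  ✗ fails (x3' + x2)
  F F T T  ✗ fails (x4' + x1)
  F T F F  ✗ fails (x2' + x4)
  F T F T  ✗ fails (x3)
  F T T F  ✗ fails (x2' + x4)
  F T T T  ✗ fails (x4' + x1)
  T F F F  ✗ fails (x3)
  T F F T  ✗ fails (x3)
  T F T F  ✗ fails (x3' + x2)
  T F T T  ✗ fails (x3' + x2)
  T T F F  ✗ fails (x2' + x4)
  T T F T  ✗ fails (x3)
  T T T F  ✗ fails (x2' + x4)
  T T T T  ✓ satisfies all
1 of the 16 rows is a model.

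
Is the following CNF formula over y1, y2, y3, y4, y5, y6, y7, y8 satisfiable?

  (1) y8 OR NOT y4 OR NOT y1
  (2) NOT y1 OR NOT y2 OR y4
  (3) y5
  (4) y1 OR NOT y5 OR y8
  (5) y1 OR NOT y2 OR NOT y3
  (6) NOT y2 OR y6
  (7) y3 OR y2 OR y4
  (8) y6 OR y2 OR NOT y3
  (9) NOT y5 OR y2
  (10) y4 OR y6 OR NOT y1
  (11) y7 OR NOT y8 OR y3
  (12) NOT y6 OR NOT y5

Unit clause (y5) forces y5 = true.
Unit clause (y2) forces y2 = true.
Unit clause (y6) forces y6 = true.
But (NOT y6) is also a unit clause — contradiction.
No assignment satisfies every clause.

No, unsatisfiable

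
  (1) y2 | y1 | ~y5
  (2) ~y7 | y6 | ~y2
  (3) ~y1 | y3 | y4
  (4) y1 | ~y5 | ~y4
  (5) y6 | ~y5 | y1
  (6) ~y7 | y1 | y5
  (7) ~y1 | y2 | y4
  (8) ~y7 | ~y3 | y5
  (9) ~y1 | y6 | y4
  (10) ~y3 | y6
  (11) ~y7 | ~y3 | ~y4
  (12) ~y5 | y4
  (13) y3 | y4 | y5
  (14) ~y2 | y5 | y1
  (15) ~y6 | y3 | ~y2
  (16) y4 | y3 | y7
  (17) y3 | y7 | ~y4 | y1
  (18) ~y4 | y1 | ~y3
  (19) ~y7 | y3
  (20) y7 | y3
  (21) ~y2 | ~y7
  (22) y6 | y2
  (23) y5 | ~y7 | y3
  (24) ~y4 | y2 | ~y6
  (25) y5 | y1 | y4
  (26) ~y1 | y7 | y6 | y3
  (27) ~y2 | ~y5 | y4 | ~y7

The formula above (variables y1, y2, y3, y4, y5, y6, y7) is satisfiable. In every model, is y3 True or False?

True

Suppose y3 = 0.
Unit clause (~y7) forces y7 = 0.
That conflicts with the unit clause (y7).
So every satisfying assignment has y3 = True.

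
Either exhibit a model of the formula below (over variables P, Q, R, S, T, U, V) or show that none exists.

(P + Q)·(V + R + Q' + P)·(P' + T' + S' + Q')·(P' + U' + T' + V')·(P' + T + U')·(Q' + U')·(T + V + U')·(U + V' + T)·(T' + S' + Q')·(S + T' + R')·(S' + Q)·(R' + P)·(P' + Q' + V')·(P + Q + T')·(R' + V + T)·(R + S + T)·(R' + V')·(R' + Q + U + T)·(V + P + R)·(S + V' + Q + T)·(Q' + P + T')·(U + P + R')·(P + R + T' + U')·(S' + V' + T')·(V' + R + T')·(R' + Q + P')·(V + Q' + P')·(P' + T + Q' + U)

P=1; Q=0; R=0; S=0; T=1; U=0; V=0

Try P = 1.
Try T = 1.
Try S = 0.
From the singleton clause (R'), R = 0.
From the singleton clause (V'), V = 0.
From the singleton clause (Q'), Q = 0.
Every clause is now satisfied; U is unconstrained.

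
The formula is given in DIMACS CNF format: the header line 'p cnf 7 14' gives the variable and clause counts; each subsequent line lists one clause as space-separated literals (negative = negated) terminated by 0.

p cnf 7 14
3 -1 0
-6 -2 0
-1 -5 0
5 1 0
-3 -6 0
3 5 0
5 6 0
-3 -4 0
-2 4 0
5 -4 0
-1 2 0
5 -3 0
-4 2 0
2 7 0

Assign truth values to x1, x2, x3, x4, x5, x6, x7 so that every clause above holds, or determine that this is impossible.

Try x3 = True.
The clause (¬x6) is unit, so x6 = False.
The clause (x5) is unit, so x5 = True.
The clause (¬x1) is unit, so x1 = False.
The clause (¬x4) is unit, so x4 = False.
The clause (¬x2) is unit, so x2 = False.
The clause (x7) is unit, so x7 = True.
This assignment satisfies each clause.

x1=False, x2=False, x3=True, x4=False, x5=True, x6=False, x7=True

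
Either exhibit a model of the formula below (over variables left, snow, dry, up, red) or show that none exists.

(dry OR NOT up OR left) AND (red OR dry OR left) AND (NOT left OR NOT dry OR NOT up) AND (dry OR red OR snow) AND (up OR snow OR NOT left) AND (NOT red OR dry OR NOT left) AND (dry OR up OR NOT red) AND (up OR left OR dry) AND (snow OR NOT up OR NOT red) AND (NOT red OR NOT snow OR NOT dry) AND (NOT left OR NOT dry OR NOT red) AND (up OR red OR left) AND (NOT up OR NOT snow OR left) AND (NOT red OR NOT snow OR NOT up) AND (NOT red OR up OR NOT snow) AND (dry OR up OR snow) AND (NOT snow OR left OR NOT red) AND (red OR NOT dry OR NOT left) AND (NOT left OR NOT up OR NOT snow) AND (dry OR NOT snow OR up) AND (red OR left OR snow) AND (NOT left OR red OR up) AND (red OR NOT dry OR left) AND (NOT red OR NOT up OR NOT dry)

left ↦ false, snow ↦ false, dry ↦ true, up ↦ false, red ↦ true

Branch on dry: set dry = true.
Branch on left: set left = false.
From the singleton clause (red), red = true.
From the singleton clause (NOT snow), snow = false.
From the singleton clause (NOT up), up = false.
All clauses are satisfied.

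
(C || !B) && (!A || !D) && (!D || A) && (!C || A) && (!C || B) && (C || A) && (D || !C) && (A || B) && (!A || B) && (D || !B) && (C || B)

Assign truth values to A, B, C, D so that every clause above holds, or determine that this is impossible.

UNSATISFIABLE

Try C = true.
Unit clause (A) forces A = true.
Unit clause (!D) forces D = false.
Now (D) is unsatisfied and unit — conflict.
That branch fails; take C = false instead.
Unit clause (!B) forces B = false.
Now (B) is unsatisfied and unit — conflict.
Neither C = true nor C = false works.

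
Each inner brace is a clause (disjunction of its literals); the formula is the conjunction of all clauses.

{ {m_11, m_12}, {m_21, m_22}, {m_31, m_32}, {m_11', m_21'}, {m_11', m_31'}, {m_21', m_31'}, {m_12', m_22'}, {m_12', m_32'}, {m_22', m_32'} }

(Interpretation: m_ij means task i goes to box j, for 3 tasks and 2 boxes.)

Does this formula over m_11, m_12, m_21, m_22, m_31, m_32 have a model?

Branch on m_11: set m_11 = 1.
From the singleton clause (m_21'), m_21 = 0.
From the singleton clause (m_22), m_22 = 1.
From the singleton clause (m_31'), m_31 = 0.
From the singleton clause (m_32), m_32 = 1.
But (m_32') is also a unit clause — contradiction.
So m_11 must be the other value — set m_11 = 0.
From the singleton clause (m_12), m_12 = 1.
From the singleton clause (m_22'), m_22 = 0.
From the singleton clause (m_21), m_21 = 1.
From the singleton clause (m_31'), m_31 = 0.
From the singleton clause (m_32), m_32 = 1.
But (m_32') is also a unit clause — contradiction.
Neither m_11 = 1 nor m_11 = 0 works.
No assignment satisfies every clause.

Unsatisfiable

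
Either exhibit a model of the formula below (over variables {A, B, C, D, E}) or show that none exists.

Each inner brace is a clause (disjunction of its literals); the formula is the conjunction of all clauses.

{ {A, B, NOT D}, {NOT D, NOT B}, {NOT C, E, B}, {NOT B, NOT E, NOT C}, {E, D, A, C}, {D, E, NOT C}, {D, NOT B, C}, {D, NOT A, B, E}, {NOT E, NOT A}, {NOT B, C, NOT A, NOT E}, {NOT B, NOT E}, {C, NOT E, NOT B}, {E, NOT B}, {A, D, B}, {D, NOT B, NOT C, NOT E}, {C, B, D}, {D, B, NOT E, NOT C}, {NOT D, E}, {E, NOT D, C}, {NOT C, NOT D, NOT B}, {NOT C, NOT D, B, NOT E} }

UNSATISFIABLE

Try D = false.
Try E = true.
The clause (NOT A) is unit, so A = false.
The clause (NOT B) is unit, so B = false.
Now (B) is unsatisfied and unit — conflict.
Undo E and try E = false.
The clause (NOT C) is unit, so C = false.
The clause (A) is unit, so A = true.
The clause (NOT B) is unit, so B = false.
Now (B) is unsatisfied and unit — conflict.
Either choice for E ends in contradiction.
Undo D and try D = true.
The clause (NOT B) is unit, so B = false.
The clause (A) is unit, so A = true.
The clause (NOT E) is unit, so E = false.
Now (E) is unsatisfied and unit — conflict.
Either choice for D ends in contradiction.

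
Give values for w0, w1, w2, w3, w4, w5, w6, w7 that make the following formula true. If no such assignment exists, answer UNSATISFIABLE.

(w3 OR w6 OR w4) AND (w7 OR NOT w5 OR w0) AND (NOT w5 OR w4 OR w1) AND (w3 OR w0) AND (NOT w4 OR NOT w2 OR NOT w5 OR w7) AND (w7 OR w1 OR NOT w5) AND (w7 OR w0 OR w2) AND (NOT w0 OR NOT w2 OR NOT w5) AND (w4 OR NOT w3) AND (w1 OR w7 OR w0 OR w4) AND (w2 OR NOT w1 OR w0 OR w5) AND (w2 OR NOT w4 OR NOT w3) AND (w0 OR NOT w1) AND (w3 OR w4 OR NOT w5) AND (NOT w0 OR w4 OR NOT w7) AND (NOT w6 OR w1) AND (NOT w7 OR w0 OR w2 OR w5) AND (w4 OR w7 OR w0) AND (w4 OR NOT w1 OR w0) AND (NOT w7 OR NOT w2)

w0: true; w1: false; w2: false; w3: false; w4: true; w5: false; w6: false; w7: true

Suppose w3 = false.
Unit clause (w0) forces w0 = true.
Suppose w6 = false.
Unit clause (w4) forces w4 = true.
Suppose w2 = false.
Suppose w7 = true.
All clauses hold; w1, w5 can take either value.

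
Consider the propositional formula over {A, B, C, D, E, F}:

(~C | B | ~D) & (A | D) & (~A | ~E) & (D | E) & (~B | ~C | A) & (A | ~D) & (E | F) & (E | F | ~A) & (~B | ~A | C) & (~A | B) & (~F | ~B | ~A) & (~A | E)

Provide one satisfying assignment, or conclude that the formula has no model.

Branch on A: set A = 1.
The clause (~E) is unit, so E = 0.
That conflicts with the unit clause (E).
Backtrack on A: now try A = 0.
The clause (D) is unit, so D = 1.
That conflicts with the unit clause (~D).
Both values of A lead to a conflict.

UNSATISFIABLE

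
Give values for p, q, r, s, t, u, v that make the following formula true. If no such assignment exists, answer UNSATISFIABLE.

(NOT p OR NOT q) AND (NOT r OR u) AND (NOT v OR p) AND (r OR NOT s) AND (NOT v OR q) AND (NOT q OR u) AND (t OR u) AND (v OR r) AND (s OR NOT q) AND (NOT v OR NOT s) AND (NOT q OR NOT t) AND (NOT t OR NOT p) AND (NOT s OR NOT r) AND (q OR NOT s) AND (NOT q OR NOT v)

Suppose p = false.
(NOT v) alone gives v = false.
(r) alone gives r = true.
(u) alone gives u = true.
(NOT s) alone gives s = false.
(NOT q) alone gives q = false.
Every clause is now satisfied; t is unconstrained.

p ↦ false,  q ↦ false,  r ↦ true,  s ↦ false,  t ↦ false,  u ↦ true,  v ↦ false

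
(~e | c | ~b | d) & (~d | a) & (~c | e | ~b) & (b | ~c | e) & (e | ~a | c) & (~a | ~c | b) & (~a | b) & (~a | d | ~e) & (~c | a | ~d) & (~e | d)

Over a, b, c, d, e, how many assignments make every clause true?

4

There are 2^5 = 32 truth assignments over (a, b, c, d, e).
Split on a. With a = 1, the clauses containing a are satisfied and ~a drops from the rest; 2 of the 2^4 = 16 assignments to the other variables satisfy what remains.
With a = 0, by the same count on the reduced clause set, 2 assignments work.
(One model: a=F, b=F, c=F, d=F, e=F.)
Total: 2 + 2 = 4.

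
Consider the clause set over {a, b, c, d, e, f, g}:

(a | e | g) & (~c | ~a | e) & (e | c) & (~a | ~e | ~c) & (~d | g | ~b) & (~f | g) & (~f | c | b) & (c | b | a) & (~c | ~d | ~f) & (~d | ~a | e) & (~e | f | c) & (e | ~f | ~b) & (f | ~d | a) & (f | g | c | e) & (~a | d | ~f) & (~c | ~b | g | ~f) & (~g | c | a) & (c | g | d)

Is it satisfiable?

Yes

Branch on e: set e = 1.
Branch on a: set a = 0.
Branch on f: set f = 0.
Unit clause (c) forces c = 1.
Unit clause (~d) forces d = 0.
Every clause is now satisfied; b, g are unconstrained.
A satisfying assignment: a=0; b=0; c=1; d=0; e=1; f=0; g=0.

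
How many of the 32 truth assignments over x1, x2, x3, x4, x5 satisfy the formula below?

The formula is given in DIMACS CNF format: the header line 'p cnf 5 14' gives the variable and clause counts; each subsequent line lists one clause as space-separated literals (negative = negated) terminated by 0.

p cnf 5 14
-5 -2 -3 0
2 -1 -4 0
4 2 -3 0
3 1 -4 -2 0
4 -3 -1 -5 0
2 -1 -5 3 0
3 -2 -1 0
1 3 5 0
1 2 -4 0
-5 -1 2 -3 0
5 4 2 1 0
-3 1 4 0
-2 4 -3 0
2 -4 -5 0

5

There are 2^5 = 32 truth assignments over (x1, x2, x3, x4, x5).
Split on x2. With x2 = True, the clauses containing x2 are satisfied and ¬x2 drops from the rest; 3 of the 2^4 = 16 assignments to the other variables satisfy what remains.
With x2 = False, by the same count on the reduced clause set, 2 assignments work.
(One model: x1=F, x2=F, x3=F, x4=F, x5=T.)
Total: 3 + 2 = 5.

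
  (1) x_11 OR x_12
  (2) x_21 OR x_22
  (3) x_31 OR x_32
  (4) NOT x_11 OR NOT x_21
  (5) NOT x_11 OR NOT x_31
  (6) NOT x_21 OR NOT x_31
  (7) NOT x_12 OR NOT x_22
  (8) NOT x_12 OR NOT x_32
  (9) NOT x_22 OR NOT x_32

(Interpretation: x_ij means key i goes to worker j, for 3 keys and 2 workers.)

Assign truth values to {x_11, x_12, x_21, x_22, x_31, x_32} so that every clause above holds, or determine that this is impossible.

Try x_11 = true.
The clause (NOT x_21) is unit, so x_21 = false.
The clause (x_22) is unit, so x_22 = true.
The clause (NOT x_31) is unit, so x_31 = false.
The clause (x_32) is unit, so x_32 = true.
That conflicts with the unit clause (NOT x_32).
So x_11 must be the other value — set x_11 = false.
The clause (x_12) is unit, so x_12 = true.
The clause (NOT x_22) is unit, so x_22 = false.
The clause (x_21) is unit, so x_21 = true.
The clause (NOT x_31) is unit, so x_31 = false.
The clause (x_32) is unit, so x_32 = true.
That conflicts with the unit clause (NOT x_32).
Neither x_11 = true nor x_11 = false works.

UNSATISFIABLE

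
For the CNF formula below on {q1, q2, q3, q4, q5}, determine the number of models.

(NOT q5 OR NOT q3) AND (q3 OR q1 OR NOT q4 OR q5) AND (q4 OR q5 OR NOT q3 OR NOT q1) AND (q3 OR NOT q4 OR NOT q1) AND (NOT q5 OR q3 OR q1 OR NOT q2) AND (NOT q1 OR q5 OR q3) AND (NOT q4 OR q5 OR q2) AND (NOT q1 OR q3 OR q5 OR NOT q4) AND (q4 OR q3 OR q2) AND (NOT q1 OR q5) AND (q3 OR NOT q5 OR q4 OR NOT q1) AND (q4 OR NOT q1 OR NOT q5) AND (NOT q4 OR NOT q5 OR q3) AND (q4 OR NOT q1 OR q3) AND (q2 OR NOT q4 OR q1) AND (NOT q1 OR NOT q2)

4

There are 2^5 = 32 truth assignments over (q1, q2, q3, q4, q5).
Split on q1. With q1 = true, the clauses containing q1 are satisfied and NOT q1 drops from the rest; 0 of the 2^4 = 16 assignments to the other variables satisfy what remains.
With q1 = false, by the same count on the reduced clause set, 4 assignments work.
(One model: q1=F, q2=F, q3=T, q4=F, q5=F.)
Total: 0 + 4 = 4.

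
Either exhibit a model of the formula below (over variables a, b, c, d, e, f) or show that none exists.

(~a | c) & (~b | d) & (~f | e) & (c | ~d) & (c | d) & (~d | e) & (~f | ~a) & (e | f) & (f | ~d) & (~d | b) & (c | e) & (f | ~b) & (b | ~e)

a=0, b=1, c=1, d=1, e=1, f=1

Suppose a = 0.
Suppose b = 1.
Unit clause (d) forces d = 1.
Unit clause (c) forces c = 1.
Unit clause (e) forces e = 1.
Unit clause (f) forces f = 1.
This assignment satisfies each clause.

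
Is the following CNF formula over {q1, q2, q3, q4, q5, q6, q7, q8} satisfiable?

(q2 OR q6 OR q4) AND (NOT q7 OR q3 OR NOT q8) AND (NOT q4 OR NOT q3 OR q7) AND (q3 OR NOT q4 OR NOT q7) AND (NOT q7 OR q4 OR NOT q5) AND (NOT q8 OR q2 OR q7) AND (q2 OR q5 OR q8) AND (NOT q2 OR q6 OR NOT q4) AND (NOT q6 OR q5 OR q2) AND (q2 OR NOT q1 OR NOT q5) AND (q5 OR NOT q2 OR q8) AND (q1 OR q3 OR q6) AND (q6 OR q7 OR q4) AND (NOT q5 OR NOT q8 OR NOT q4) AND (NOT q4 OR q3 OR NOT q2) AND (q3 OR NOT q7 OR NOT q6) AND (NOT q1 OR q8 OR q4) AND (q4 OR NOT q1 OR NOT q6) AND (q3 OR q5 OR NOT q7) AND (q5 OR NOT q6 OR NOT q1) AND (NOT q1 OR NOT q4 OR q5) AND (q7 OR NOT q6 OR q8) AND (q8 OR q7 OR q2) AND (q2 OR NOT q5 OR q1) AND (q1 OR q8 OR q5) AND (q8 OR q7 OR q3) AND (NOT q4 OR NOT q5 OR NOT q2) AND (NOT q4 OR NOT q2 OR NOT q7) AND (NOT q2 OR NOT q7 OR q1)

Yes

Case q2 = true:
Case q6 = false:
(NOT q4) alone gives q4 = false.
(q7) alone gives q7 = true.
(NOT q5) alone gives q5 = false.
(q8) alone gives q8 = true.
(q3) alone gives q3 = true.
(q1) alone gives q1 = true.
Every clause now holds.
A satisfying assignment: q1 ↦ true, q2 ↦ true, q3 ↦ true, q4 ↦ false, q5 ↦ false, q6 ↦ false, q7 ↦ true, q8 ↦ true.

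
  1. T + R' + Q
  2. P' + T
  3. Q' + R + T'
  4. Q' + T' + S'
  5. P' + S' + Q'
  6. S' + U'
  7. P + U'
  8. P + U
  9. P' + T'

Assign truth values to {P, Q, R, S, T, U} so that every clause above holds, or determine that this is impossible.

Suppose P = 0.
(U') alone gives U = 0.
That conflicts with the unit clause (U).
That branch fails; take P = 1 instead.
(T) alone gives T = 1.
That conflicts with the unit clause (T').
Neither P = 1 nor P = 0 works.

UNSATISFIABLE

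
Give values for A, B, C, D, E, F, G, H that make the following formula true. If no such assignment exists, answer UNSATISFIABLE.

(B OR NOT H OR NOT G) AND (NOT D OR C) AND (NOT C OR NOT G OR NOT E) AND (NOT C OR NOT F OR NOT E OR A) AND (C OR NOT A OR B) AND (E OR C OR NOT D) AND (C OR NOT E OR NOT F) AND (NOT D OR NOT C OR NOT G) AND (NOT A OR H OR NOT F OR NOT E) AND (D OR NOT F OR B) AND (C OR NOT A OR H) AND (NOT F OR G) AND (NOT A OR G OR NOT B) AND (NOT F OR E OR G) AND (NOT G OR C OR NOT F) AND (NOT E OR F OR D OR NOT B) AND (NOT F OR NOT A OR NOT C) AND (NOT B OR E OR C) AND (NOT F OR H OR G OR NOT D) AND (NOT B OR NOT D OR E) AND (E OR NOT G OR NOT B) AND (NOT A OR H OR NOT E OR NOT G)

A=false, B=false, C=false, D=false, E=true, F=false, G=false, H=false

Try D = false.
Try F = false.
Try E = true.
The clause (NOT B) is unit, so B = false.
Try H = false.
Try C = false.
The clause (NOT A) is unit, so A = false.
No clause remains; G is free.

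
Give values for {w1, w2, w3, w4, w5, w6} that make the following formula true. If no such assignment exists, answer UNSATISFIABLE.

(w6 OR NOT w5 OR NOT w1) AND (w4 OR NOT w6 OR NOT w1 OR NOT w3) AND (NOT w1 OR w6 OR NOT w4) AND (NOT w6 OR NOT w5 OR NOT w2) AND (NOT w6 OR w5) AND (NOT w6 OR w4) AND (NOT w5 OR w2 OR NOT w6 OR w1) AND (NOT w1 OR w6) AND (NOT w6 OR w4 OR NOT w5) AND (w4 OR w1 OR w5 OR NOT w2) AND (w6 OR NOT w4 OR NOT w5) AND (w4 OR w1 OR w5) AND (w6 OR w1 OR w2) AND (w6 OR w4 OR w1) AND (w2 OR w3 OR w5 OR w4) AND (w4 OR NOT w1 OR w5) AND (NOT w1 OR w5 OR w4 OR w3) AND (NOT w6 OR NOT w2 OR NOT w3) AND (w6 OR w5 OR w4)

Branch on w6: set w6 = true.
The clause (w5) is unit, so w5 = true.
The clause (NOT w2) is unit, so w2 = false.
The clause (w4) is unit, so w4 = true.
The clause (w1) is unit, so w1 = true.
No clause remains; w3 is free.

w1 ↦ true, w2 ↦ false, w3 ↦ true, w4 ↦ true, w5 ↦ true, w6 ↦ true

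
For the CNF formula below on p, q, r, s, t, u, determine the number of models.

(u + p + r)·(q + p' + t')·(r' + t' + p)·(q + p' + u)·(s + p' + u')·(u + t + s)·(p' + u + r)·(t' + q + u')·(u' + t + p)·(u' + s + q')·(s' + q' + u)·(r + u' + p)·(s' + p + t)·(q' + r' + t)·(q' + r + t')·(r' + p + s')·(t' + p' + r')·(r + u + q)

3

There are 2^6 = 64 truth assignments over (p, q, r, s, t, u).
Split on p. With p = 1, the clauses containing p are satisfied and p' drops from the rest; 3 of the 2^5 = 32 assignments to the other variables satisfy what remains.
With p = 0, by the same count on the reduced clause set, 0 assignments work.
(One model: p=T, q=F, r=F, s=T, t=F, u=T.)
Total: 3 + 0 = 3.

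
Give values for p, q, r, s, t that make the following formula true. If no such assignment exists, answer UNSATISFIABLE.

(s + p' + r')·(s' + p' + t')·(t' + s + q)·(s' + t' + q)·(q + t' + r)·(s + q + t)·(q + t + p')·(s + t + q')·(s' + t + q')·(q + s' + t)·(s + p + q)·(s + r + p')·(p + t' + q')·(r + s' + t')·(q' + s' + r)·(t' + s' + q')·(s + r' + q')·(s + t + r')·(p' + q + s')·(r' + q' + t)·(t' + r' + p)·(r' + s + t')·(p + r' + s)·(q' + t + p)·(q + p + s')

Try s = 1.
Try p = 0.
Unit clause (q) forces q = 1.
Unit clause (t) forces t = 1.
Now (t') is unsatisfied and unit — conflict.
Undo p and try p = 1.
Unit clause (t') forces t = 0.
Unit clause (q) forces q = 1.
Now (q') is unsatisfied and unit — conflict.
Either choice for p ends in contradiction.
Undo s and try s = 0.
Try p = 0.
Unit clause (q) forces q = 1.
Unit clause (t) forces t = 1.
Now (t') is unsatisfied and unit — conflict.
Undo p and try p = 1.
Unit clause (r') forces r = 0.
Now (r) is unsatisfied and unit — conflict.
Either choice for p ends in contradiction.
Either choice for s ends in contradiction.

UNSATISFIABLE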